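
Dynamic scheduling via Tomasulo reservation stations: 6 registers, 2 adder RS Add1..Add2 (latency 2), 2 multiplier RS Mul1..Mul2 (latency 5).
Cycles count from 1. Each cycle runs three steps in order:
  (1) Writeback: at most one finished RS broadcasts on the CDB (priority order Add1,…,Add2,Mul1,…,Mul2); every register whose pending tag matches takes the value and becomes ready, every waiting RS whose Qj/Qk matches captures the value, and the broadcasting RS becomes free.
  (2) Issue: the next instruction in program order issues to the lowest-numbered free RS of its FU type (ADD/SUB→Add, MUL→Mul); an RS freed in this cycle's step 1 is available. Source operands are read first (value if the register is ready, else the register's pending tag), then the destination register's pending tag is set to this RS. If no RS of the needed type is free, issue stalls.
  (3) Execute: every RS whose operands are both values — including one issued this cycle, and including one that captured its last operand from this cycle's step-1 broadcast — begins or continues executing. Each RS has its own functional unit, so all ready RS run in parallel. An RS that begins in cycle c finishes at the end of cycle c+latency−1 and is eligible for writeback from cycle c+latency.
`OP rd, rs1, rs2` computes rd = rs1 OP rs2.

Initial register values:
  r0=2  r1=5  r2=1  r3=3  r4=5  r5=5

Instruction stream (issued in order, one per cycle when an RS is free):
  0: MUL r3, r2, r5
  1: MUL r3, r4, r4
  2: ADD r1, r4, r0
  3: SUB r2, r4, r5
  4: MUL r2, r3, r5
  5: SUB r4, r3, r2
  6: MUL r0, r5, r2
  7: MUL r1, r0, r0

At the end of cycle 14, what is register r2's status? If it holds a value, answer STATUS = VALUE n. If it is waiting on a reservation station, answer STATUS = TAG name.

c1: issue MUL r3<-Mul1 | r0:2,r1:5,r2:1,r3:Mul1,r4:5,r5:5
c2: issue MUL r3<-Mul2 | r0:2,r1:5,r2:1,r3:Mul2,r4:5,r5:5
c3: issue ADD r1<-Add1 | r0:2,r1:Add1,r2:1,r3:Mul2,r4:5,r5:5
c4: issue SUB r2<-Add2 | r0:2,r1:Add1,r2:Add2,r3:Mul2,r4:5,r5:5
c5: CDB Add1=7; stall | r0:2,r1:7,r2:Add2,r3:Mul2,r4:5,r5:5
c6: CDB Add2=0; stall | r0:2,r1:7,r2:0,r3:Mul2,r4:5,r5:5
c7: CDB Mul1=5; issue MUL r2<-Mul1 | r0:2,r1:7,r2:Mul1,r3:Mul2,r4:5,r5:5
c8: CDB Mul2=25; issue SUB r4<-Add1 | r0:2,r1:7,r2:Mul1,r3:25,r4:Add1,r5:5
c9: issue MUL r0<-Mul2 | r0:Mul2,r1:7,r2:Mul1,r3:25,r4:Add1,r5:5
c10: stall | r0:Mul2,r1:7,r2:Mul1,r3:25,r4:Add1,r5:5
c11: stall | r0:Mul2,r1:7,r2:Mul1,r3:25,r4:Add1,r5:5
c12: stall | r0:Mul2,r1:7,r2:Mul1,r3:25,r4:Add1,r5:5
c13: CDB Mul1=125; issue MUL r1<-Mul1 | r0:Mul2,r1:Mul1,r2:125,r3:25,r4:Add1,r5:5
c14: - | r0:Mul2,r1:Mul1,r2:125,r3:25,r4:Add1,r5:5

STATUS = VALUE 125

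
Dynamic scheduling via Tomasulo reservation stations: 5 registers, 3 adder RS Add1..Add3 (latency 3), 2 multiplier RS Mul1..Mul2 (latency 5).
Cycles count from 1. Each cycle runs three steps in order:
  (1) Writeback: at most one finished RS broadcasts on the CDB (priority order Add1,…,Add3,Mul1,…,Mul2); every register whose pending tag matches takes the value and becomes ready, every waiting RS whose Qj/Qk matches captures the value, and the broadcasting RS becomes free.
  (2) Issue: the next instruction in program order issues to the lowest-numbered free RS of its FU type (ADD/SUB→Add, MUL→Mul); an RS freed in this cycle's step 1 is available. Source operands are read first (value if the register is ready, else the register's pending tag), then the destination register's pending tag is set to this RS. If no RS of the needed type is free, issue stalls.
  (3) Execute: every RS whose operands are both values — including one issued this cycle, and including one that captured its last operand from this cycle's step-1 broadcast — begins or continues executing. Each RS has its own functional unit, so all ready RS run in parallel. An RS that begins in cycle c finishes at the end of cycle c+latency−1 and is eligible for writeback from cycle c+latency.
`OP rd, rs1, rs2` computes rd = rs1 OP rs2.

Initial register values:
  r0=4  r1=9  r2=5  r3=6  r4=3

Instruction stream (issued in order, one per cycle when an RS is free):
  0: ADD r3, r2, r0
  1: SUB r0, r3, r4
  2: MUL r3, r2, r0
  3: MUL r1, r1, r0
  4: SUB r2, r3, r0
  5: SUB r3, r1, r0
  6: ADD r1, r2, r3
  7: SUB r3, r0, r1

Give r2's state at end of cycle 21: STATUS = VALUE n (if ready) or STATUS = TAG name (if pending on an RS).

STATUS = VALUE 24

cycle 1: issue ADD r3<-Add1 // r0:4,r1:9,r2:5,r3:Add1,r4:3
cycle 2: issue SUB r0<-Add2 // r0:Add2,r1:9,r2:5,r3:Add1,r4:3
cycle 3: issue MUL r3<-Mul1 // r0:Add2,r1:9,r2:5,r3:Mul1,r4:3
cycle 4: CDB Add1=9; issue MUL r1<-Mul2 // r0:Add2,r1:Mul2,r2:5,r3:Mul1,r4:3
cycle 5: issue SUB r2<-Add1 // r0:Add2,r1:Mul2,r2:Add1,r3:Mul1,r4:3
cycle 6: issue SUB r3<-Add3 // r0:Add2,r1:Mul2,r2:Add1,r3:Add3,r4:3
cycle 7: CDB Add2=6; issue ADD r1<-Add2 // r0:6,r1:Add2,r2:Add1,r3:Add3,r4:3
cycle 8: stall // r0:6,r1:Add2,r2:Add1,r3:Add3,r4:3
cycle 9: stall // r0:6,r1:Add2,r2:Add1,r3:Add3,r4:3
cycle 10: stall // r0:6,r1:Add2,r2:Add1,r3:Add3,r4:3
cycle 11: stall // r0:6,r1:Add2,r2:Add1,r3:Add3,r4:3
cycle 12: CDB Mul1=30; stall // r0:6,r1:Add2,r2:Add1,r3:Add3,r4:3
cycle 13: CDB Mul2=54; stall // r0:6,r1:Add2,r2:Add1,r3:Add3,r4:3
cycle 14: stall // r0:6,r1:Add2,r2:Add1,r3:Add3,r4:3
cycle 15: CDB Add1=24; issue SUB r3<-Add1 // r0:6,r1:Add2,r2:24,r3:Add1,r4:3
cycle 16: CDB Add3=48 // r0:6,r1:Add2,r2:24,r3:Add1,r4:3
cycle 17: - // r0:6,r1:Add2,r2:24,r3:Add1,r4:3
cycle 18: - // r0:6,r1:Add2,r2:24,r3:Add1,r4:3
cycle 19: CDB Add2=72 // r0:6,r1:72,r2:24,r3:Add1,r4:3
cycle 20: - // r0:6,r1:72,r2:24,r3:Add1,r4:3
cycle 21: - // r0:6,r1:72,r2:24,r3:Add1,r4:3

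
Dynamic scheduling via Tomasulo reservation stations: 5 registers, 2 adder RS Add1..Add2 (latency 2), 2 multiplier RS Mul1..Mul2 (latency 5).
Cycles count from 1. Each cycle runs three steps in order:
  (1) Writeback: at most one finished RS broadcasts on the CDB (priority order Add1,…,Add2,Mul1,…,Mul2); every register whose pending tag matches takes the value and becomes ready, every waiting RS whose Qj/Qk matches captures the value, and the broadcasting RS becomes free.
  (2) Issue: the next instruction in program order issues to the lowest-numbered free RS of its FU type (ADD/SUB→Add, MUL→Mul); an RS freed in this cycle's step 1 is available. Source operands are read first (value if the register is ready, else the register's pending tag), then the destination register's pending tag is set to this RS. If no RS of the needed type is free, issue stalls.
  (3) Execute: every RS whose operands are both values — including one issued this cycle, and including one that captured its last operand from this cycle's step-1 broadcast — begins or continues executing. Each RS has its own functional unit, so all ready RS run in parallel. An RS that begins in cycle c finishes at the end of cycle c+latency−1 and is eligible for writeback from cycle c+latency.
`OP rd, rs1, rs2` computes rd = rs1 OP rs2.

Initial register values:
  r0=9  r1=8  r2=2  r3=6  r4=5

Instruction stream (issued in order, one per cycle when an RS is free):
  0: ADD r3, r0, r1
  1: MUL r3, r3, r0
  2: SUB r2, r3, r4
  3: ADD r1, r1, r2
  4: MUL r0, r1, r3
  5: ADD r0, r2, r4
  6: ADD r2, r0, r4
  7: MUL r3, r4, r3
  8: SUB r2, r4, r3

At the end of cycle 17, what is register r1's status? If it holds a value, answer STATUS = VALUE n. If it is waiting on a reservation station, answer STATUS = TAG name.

STATUS = VALUE 156

  c1: issue ADD r3<-Add1  regs: r0:9,r1:8,r2:2,r3:Add1,r4:5
  c2: issue MUL r3<-Mul1  regs: r0:9,r1:8,r2:2,r3:Mul1,r4:5
  c3: CDB Add1=17; issue SUB r2<-Add1  regs: r0:9,r1:8,r2:Add1,r3:Mul1,r4:5
  c4: issue ADD r1<-Add2  regs: r0:9,r1:Add2,r2:Add1,r3:Mul1,r4:5
  c5: issue MUL r0<-Mul2  regs: r0:Mul2,r1:Add2,r2:Add1,r3:Mul1,r4:5
  c6: stall  regs: r0:Mul2,r1:Add2,r2:Add1,r3:Mul1,r4:5
  c7: stall  regs: r0:Mul2,r1:Add2,r2:Add1,r3:Mul1,r4:5
  c8: CDB Mul1=153; stall  regs: r0:Mul2,r1:Add2,r2:Add1,r3:153,r4:5
  c9: stall  regs: r0:Mul2,r1:Add2,r2:Add1,r3:153,r4:5
  c10: CDB Add1=148; issue ADD r0<-Add1  regs: r0:Add1,r1:Add2,r2:148,r3:153,r4:5
  c11: stall  regs: r0:Add1,r1:Add2,r2:148,r3:153,r4:5
  c12: CDB Add1=153; issue ADD r2<-Add1  regs: r0:153,r1:Add2,r2:Add1,r3:153,r4:5
  c13: CDB Add2=156; issue MUL r3<-Mul1  regs: r0:153,r1:156,r2:Add1,r3:Mul1,r4:5
  c14: CDB Add1=158; issue SUB r2<-Add1  regs: r0:153,r1:156,r2:Add1,r3:Mul1,r4:5
  c15: -  regs: r0:153,r1:156,r2:Add1,r3:Mul1,r4:5
  c16: -  regs: r0:153,r1:156,r2:Add1,r3:Mul1,r4:5
  c17: -  regs: r0:153,r1:156,r2:Add1,r3:Mul1,r4:5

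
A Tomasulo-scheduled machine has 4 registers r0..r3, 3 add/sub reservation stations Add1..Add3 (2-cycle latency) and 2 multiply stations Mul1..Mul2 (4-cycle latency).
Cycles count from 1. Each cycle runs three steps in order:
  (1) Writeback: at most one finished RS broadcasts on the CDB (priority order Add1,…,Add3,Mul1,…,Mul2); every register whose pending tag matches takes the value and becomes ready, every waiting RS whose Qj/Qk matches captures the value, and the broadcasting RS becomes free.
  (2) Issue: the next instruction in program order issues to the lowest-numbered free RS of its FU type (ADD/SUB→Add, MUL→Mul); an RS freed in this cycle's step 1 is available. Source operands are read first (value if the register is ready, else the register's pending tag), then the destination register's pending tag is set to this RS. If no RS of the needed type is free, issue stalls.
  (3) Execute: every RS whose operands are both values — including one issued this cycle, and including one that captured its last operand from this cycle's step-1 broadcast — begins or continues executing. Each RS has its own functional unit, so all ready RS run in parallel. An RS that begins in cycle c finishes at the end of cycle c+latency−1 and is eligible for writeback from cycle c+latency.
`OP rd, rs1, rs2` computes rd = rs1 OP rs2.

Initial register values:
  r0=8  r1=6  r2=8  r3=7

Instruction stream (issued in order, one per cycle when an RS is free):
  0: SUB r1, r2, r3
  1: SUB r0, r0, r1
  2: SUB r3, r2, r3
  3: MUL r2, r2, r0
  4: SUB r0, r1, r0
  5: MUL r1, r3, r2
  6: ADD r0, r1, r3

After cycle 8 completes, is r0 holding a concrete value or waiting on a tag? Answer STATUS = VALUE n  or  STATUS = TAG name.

  c1: issue SUB r1<-Add1  regs: r0:8,r1:Add1,r2:8,r3:7
  c2: issue SUB r0<-Add2  regs: r0:Add2,r1:Add1,r2:8,r3:7
  c3: CDB Add1=1; issue SUB r3<-Add1  regs: r0:Add2,r1:1,r2:8,r3:Add1
  c4: issue MUL r2<-Mul1  regs: r0:Add2,r1:1,r2:Mul1,r3:Add1
  c5: CDB Add1=1; issue SUB r0<-Add1  regs: r0:Add1,r1:1,r2:Mul1,r3:1
  c6: CDB Add2=7; issue MUL r1<-Mul2  regs: r0:Add1,r1:Mul2,r2:Mul1,r3:1
  c7: issue ADD r0<-Add2  regs: r0:Add2,r1:Mul2,r2:Mul1,r3:1
  c8: CDB Add1=-6  regs: r0:Add2,r1:Mul2,r2:Mul1,r3:1

STATUS = TAG Add2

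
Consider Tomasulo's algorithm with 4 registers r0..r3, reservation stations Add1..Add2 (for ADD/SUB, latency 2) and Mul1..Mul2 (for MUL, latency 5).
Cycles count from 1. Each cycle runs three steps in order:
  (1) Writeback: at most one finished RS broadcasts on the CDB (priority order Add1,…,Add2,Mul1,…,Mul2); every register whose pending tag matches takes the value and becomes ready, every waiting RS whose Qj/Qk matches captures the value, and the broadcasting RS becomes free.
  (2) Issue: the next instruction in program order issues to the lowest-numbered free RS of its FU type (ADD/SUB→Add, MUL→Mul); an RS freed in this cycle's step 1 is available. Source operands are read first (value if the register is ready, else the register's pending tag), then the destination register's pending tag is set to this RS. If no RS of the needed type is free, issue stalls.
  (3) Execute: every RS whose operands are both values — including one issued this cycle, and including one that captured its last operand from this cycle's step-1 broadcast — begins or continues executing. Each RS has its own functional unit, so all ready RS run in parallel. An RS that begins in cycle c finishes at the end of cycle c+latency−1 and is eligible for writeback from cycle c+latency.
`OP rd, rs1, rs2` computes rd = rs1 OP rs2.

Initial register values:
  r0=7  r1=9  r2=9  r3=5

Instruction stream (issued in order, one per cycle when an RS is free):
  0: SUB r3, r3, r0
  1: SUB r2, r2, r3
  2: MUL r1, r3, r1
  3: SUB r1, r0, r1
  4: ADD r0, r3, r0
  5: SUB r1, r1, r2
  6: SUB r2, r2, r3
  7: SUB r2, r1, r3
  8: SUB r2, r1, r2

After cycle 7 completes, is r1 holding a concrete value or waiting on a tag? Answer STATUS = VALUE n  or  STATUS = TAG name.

  c1: issue SUB r3<-Add1  regs: r0:7,r1:9,r2:9,r3:Add1
  c2: issue SUB r2<-Add2  regs: r0:7,r1:9,r2:Add2,r3:Add1
  c3: CDB Add1=-2; issue MUL r1<-Mul1  regs: r0:7,r1:Mul1,r2:Add2,r3:-2
  c4: issue SUB r1<-Add1  regs: r0:7,r1:Add1,r2:Add2,r3:-2
  c5: CDB Add2=11; issue ADD r0<-Add2  regs: r0:Add2,r1:Add1,r2:11,r3:-2
  c6: stall  regs: r0:Add2,r1:Add1,r2:11,r3:-2
  c7: CDB Add2=5; issue SUB r1<-Add2  regs: r0:5,r1:Add2,r2:11,r3:-2

STATUS = TAG Add2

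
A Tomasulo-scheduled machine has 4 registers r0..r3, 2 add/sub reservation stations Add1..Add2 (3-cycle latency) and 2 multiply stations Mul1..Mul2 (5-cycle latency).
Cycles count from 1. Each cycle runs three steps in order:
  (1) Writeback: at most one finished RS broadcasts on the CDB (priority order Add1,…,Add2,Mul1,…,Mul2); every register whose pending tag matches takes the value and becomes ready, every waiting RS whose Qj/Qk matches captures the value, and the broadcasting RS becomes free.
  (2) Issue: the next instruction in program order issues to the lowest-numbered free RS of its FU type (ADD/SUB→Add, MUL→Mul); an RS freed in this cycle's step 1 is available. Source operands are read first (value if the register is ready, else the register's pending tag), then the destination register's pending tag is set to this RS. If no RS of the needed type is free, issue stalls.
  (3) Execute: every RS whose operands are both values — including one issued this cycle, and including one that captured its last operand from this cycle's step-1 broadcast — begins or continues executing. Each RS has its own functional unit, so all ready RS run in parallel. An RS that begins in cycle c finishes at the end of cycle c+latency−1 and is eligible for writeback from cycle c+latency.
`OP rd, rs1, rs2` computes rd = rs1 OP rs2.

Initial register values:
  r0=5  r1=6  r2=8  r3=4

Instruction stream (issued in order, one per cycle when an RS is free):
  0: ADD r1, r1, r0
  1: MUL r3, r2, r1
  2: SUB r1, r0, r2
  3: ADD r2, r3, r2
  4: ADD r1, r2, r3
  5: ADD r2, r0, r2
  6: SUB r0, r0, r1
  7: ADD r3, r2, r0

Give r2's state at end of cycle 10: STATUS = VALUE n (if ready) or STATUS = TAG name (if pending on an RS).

STATUS = TAG Add1

  c1: issue ADD r1<-Add1  regs: r0:5,r1:Add1,r2:8,r3:4
  c2: issue MUL r3<-Mul1  regs: r0:5,r1:Add1,r2:8,r3:Mul1
  c3: issue SUB r1<-Add2  regs: r0:5,r1:Add2,r2:8,r3:Mul1
  c4: CDB Add1=11; issue ADD r2<-Add1  regs: r0:5,r1:Add2,r2:Add1,r3:Mul1
  c5: stall  regs: r0:5,r1:Add2,r2:Add1,r3:Mul1
  c6: CDB Add2=-3; issue ADD r1<-Add2  regs: r0:5,r1:Add2,r2:Add1,r3:Mul1
  c7: stall  regs: r0:5,r1:Add2,r2:Add1,r3:Mul1
  c8: stall  regs: r0:5,r1:Add2,r2:Add1,r3:Mul1
  c9: CDB Mul1=88; stall  regs: r0:5,r1:Add2,r2:Add1,r3:88
  c10: stall  regs: r0:5,r1:Add2,r2:Add1,r3:88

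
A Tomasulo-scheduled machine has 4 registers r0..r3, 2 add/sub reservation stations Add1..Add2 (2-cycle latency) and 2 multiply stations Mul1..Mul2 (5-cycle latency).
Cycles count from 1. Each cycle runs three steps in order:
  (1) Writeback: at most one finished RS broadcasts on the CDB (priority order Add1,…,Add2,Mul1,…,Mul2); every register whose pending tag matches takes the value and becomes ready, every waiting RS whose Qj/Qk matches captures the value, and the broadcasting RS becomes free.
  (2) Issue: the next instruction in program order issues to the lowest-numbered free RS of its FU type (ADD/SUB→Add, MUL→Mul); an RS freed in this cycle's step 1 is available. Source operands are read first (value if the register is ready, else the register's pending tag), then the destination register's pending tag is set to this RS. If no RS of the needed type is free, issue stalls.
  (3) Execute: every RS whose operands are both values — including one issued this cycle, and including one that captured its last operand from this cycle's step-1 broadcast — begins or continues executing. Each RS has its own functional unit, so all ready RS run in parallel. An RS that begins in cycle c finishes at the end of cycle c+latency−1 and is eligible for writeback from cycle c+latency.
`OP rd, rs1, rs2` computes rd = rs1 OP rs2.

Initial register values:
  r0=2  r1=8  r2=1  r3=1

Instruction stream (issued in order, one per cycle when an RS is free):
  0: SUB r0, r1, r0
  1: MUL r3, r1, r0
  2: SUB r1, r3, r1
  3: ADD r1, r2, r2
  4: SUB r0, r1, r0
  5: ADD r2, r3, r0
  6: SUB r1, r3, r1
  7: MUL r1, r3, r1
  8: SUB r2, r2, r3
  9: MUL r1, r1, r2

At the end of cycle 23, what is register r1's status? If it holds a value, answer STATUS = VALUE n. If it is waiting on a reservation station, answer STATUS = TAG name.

  c1: issue SUB r0<-Add1  regs: r0:Add1,r1:8,r2:1,r3:1
  c2: issue MUL r3<-Mul1  regs: r0:Add1,r1:8,r2:1,r3:Mul1
  c3: CDB Add1=6; issue SUB r1<-Add1  regs: r0:6,r1:Add1,r2:1,r3:Mul1
  c4: issue ADD r1<-Add2  regs: r0:6,r1:Add2,r2:1,r3:Mul1
  c5: stall  regs: r0:6,r1:Add2,r2:1,r3:Mul1
  c6: CDB Add2=2; issue SUB r0<-Add2  regs: r0:Add2,r1:2,r2:1,r3:Mul1
  c7: stall  regs: r0:Add2,r1:2,r2:1,r3:Mul1
  c8: CDB Add2=-4; issue ADD r2<-Add2  regs: r0:-4,r1:2,r2:Add2,r3:Mul1
  c9: CDB Mul1=48; stall  regs: r0:-4,r1:2,r2:Add2,r3:48
  c10: stall  regs: r0:-4,r1:2,r2:Add2,r3:48
  c11: CDB Add1=40; issue SUB r1<-Add1  regs: r0:-4,r1:Add1,r2:Add2,r3:48
  c12: CDB Add2=44; issue MUL r1<-Mul1  regs: r0:-4,r1:Mul1,r2:44,r3:48
  c13: CDB Add1=46; issue SUB r2<-Add1  regs: r0:-4,r1:Mul1,r2:Add1,r3:48
  c14: issue MUL r1<-Mul2  regs: r0:-4,r1:Mul2,r2:Add1,r3:48
  c15: CDB Add1=-4  regs: r0:-4,r1:Mul2,r2:-4,r3:48
  c16: -  regs: r0:-4,r1:Mul2,r2:-4,r3:48
  c17: -  regs: r0:-4,r1:Mul2,r2:-4,r3:48
  c18: CDB Mul1=2208  regs: r0:-4,r1:Mul2,r2:-4,r3:48
  c19: -  regs: r0:-4,r1:Mul2,r2:-4,r3:48
  c20: -  regs: r0:-4,r1:Mul2,r2:-4,r3:48
  c21: -  regs: r0:-4,r1:Mul2,r2:-4,r3:48
  c22: -  regs: r0:-4,r1:Mul2,r2:-4,r3:48
  c23: CDB Mul2=-8832  regs: r0:-4,r1:-8832,r2:-4,r3:48

STATUS = VALUE -8832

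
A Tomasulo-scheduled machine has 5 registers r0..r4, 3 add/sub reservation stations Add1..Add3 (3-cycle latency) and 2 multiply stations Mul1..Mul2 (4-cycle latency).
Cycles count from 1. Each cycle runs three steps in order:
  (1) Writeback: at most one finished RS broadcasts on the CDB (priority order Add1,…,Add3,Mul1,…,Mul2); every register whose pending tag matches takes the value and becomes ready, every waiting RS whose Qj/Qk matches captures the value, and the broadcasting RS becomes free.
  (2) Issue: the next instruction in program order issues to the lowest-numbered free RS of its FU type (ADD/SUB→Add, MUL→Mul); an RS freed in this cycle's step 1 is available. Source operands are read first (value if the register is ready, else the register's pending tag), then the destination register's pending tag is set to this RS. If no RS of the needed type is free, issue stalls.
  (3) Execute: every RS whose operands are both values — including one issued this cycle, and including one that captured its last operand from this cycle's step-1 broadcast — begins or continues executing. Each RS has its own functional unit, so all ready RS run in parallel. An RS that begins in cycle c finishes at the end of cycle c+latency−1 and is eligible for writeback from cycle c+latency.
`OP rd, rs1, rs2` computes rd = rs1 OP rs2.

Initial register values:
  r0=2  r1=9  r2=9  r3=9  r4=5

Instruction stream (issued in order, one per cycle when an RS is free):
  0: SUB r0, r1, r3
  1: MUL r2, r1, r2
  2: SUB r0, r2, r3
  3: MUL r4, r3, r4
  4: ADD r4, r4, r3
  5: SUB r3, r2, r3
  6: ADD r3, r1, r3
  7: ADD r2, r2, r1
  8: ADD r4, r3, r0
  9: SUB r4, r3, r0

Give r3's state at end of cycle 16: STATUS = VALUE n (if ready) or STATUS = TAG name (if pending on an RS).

STATUS = VALUE 81

  c1: issue SUB r0<-Add1  regs: r0:Add1,r1:9,r2:9,r3:9,r4:5
  c2: issue MUL r2<-Mul1  regs: r0:Add1,r1:9,r2:Mul1,r3:9,r4:5
  c3: issue SUB r0<-Add2  regs: r0:Add2,r1:9,r2:Mul1,r3:9,r4:5
  c4: CDB Add1=0; issue MUL r4<-Mul2  regs: r0:Add2,r1:9,r2:Mul1,r3:9,r4:Mul2
  c5: issue ADD r4<-Add1  regs: r0:Add2,r1:9,r2:Mul1,r3:9,r4:Add1
  c6: CDB Mul1=81; issue SUB r3<-Add3  regs: r0:Add2,r1:9,r2:81,r3:Add3,r4:Add1
  c7: stall  regs: r0:Add2,r1:9,r2:81,r3:Add3,r4:Add1
  c8: CDB Mul2=45; stall  regs: r0:Add2,r1:9,r2:81,r3:Add3,r4:Add1
  c9: CDB Add2=72; issue ADD r3<-Add2  regs: r0:72,r1:9,r2:81,r3:Add2,r4:Add1
  c10: CDB Add3=72; issue ADD r2<-Add3  regs: r0:72,r1:9,r2:Add3,r3:Add2,r4:Add1
  c11: CDB Add1=54; issue ADD r4<-Add1  regs: r0:72,r1:9,r2:Add3,r3:Add2,r4:Add1
  c12: stall  regs: r0:72,r1:9,r2:Add3,r3:Add2,r4:Add1
  c13: CDB Add2=81; issue SUB r4<-Add2  regs: r0:72,r1:9,r2:Add3,r3:81,r4:Add2
  c14: CDB Add3=90  regs: r0:72,r1:9,r2:90,r3:81,r4:Add2
  c15: -  regs: r0:72,r1:9,r2:90,r3:81,r4:Add2
  c16: CDB Add1=153  regs: r0:72,r1:9,r2:90,r3:81,r4:Add2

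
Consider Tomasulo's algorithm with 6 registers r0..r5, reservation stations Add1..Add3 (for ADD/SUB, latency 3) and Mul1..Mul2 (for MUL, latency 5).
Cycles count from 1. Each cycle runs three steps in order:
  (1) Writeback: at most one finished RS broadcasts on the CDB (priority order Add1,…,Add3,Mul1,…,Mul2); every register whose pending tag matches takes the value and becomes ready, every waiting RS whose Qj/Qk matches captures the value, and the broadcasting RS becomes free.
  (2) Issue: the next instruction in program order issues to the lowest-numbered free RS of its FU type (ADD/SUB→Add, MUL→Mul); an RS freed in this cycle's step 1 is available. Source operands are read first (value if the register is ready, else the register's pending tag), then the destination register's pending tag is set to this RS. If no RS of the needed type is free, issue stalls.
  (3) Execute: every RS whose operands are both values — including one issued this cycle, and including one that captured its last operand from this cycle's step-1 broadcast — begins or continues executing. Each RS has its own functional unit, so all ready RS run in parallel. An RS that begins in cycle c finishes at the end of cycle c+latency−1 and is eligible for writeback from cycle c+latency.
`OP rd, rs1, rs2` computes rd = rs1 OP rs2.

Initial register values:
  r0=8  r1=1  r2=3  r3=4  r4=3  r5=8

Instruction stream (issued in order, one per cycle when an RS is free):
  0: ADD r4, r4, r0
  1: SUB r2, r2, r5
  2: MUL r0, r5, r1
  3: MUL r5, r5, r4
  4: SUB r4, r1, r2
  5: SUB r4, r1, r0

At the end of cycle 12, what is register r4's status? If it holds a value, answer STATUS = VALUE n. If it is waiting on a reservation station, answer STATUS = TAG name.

STATUS = VALUE -7

c1: issue ADD r4<-Add1 | r0:8,r1:1,r2:3,r3:4,r4:Add1,r5:8
c2: issue SUB r2<-Add2 | r0:8,r1:1,r2:Add2,r3:4,r4:Add1,r5:8
c3: issue MUL r0<-Mul1 | r0:Mul1,r1:1,r2:Add2,r3:4,r4:Add1,r5:8
c4: CDB Add1=11; issue MUL r5<-Mul2 | r0:Mul1,r1:1,r2:Add2,r3:4,r4:11,r5:Mul2
c5: CDB Add2=-5; issue SUB r4<-Add1 | r0:Mul1,r1:1,r2:-5,r3:4,r4:Add1,r5:Mul2
c6: issue SUB r4<-Add2 | r0:Mul1,r1:1,r2:-5,r3:4,r4:Add2,r5:Mul2
c7: - | r0:Mul1,r1:1,r2:-5,r3:4,r4:Add2,r5:Mul2
c8: CDB Add1=6 | r0:Mul1,r1:1,r2:-5,r3:4,r4:Add2,r5:Mul2
c9: CDB Mul1=8 | r0:8,r1:1,r2:-5,r3:4,r4:Add2,r5:Mul2
c10: CDB Mul2=88 | r0:8,r1:1,r2:-5,r3:4,r4:Add2,r5:88
c11: - | r0:8,r1:1,r2:-5,r3:4,r4:Add2,r5:88
c12: CDB Add2=-7 | r0:8,r1:1,r2:-5,r3:4,r4:-7,r5:88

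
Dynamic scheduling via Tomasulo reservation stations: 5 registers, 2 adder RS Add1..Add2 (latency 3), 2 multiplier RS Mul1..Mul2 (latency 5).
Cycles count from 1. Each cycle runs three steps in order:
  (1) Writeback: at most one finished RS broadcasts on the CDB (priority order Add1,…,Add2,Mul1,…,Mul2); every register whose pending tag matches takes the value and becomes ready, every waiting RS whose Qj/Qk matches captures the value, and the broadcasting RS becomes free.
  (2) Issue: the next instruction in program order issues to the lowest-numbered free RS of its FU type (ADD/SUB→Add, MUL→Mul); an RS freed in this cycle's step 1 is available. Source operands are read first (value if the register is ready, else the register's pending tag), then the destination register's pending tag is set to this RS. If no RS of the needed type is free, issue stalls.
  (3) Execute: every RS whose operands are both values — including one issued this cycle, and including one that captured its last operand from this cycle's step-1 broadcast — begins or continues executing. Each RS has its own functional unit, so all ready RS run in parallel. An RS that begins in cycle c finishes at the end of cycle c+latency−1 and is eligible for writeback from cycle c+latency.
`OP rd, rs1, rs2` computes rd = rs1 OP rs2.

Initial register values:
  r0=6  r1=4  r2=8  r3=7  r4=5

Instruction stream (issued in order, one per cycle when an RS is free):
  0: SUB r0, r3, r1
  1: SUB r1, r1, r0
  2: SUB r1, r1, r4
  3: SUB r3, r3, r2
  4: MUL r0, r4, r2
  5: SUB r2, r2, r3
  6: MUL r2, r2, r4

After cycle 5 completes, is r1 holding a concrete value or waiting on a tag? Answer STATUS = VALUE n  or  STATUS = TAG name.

c1: issue SUB r0<-Add1 | r0:Add1,r1:4,r2:8,r3:7,r4:5
c2: issue SUB r1<-Add2 | r0:Add1,r1:Add2,r2:8,r3:7,r4:5
c3: stall | r0:Add1,r1:Add2,r2:8,r3:7,r4:5
c4: CDB Add1=3; issue SUB r1<-Add1 | r0:3,r1:Add1,r2:8,r3:7,r4:5
c5: stall | r0:3,r1:Add1,r2:8,r3:7,r4:5

STATUS = TAG Add1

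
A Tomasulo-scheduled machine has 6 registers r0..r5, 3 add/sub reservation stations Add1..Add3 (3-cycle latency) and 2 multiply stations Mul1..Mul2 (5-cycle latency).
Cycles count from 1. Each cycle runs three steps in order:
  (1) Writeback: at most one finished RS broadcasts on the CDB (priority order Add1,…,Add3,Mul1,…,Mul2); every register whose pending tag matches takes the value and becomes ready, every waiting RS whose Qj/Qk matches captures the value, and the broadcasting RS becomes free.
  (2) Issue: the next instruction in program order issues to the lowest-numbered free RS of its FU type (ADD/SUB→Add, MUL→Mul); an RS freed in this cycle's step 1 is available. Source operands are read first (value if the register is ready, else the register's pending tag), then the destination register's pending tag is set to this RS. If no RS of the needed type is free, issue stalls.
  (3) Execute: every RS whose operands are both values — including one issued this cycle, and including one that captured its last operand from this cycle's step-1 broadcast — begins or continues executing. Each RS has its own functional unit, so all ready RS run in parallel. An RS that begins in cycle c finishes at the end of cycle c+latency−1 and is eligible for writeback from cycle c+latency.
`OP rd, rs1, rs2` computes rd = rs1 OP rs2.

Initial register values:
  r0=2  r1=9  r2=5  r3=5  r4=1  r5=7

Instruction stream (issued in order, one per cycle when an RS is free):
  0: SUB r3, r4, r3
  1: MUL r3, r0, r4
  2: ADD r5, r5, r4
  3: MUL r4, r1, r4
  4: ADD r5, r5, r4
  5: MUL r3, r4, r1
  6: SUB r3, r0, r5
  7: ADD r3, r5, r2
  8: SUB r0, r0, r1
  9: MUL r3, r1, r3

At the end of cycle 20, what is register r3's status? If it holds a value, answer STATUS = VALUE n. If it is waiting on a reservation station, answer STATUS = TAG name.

  c1: issue SUB r3<-Add1  regs: r0:2,r1:9,r2:5,r3:Add1,r4:1,r5:7
  c2: issue MUL r3<-Mul1  regs: r0:2,r1:9,r2:5,r3:Mul1,r4:1,r5:7
  c3: issue ADD r5<-Add2  regs: r0:2,r1:9,r2:5,r3:Mul1,r4:1,r5:Add2
  c4: CDB Add1=-4; issue MUL r4<-Mul2  regs: r0:2,r1:9,r2:5,r3:Mul1,r4:Mul2,r5:Add2
  c5: issue ADD r5<-Add1  regs: r0:2,r1:9,r2:5,r3:Mul1,r4:Mul2,r5:Add1
  c6: CDB Add2=8; stall  regs: r0:2,r1:9,r2:5,r3:Mul1,r4:Mul2,r5:Add1
  c7: CDB Mul1=2; issue MUL r3<-Mul1  regs: r0:2,r1:9,r2:5,r3:Mul1,r4:Mul2,r5:Add1
  c8: issue SUB r3<-Add2  regs: r0:2,r1:9,r2:5,r3:Add2,r4:Mul2,r5:Add1
  c9: CDB Mul2=9; issue ADD r3<-Add3  regs: r0:2,r1:9,r2:5,r3:Add3,r4:9,r5:Add1
  c10: stall  regs: r0:2,r1:9,r2:5,r3:Add3,r4:9,r5:Add1
  c11: stall  regs: r0:2,r1:9,r2:5,r3:Add3,r4:9,r5:Add1
  c12: CDB Add1=17; issue SUB r0<-Add1  regs: r0:Add1,r1:9,r2:5,r3:Add3,r4:9,r5:17
  c13: issue MUL r3<-Mul2  regs: r0:Add1,r1:9,r2:5,r3:Mul2,r4:9,r5:17
  c14: CDB Mul1=81  regs: r0:Add1,r1:9,r2:5,r3:Mul2,r4:9,r5:17
  c15: CDB Add1=-7  regs: r0:-7,r1:9,r2:5,r3:Mul2,r4:9,r5:17
  c16: CDB Add2=-15  regs: r0:-7,r1:9,r2:5,r3:Mul2,r4:9,r5:17
  c17: CDB Add3=22  regs: r0:-7,r1:9,r2:5,r3:Mul2,r4:9,r5:17
  c18: -  regs: r0:-7,r1:9,r2:5,r3:Mul2,r4:9,r5:17
  c19: -  regs: r0:-7,r1:9,r2:5,r3:Mul2,r4:9,r5:17
  c20: -  regs: r0:-7,r1:9,r2:5,r3:Mul2,r4:9,r5:17

STATUS = TAG Mul2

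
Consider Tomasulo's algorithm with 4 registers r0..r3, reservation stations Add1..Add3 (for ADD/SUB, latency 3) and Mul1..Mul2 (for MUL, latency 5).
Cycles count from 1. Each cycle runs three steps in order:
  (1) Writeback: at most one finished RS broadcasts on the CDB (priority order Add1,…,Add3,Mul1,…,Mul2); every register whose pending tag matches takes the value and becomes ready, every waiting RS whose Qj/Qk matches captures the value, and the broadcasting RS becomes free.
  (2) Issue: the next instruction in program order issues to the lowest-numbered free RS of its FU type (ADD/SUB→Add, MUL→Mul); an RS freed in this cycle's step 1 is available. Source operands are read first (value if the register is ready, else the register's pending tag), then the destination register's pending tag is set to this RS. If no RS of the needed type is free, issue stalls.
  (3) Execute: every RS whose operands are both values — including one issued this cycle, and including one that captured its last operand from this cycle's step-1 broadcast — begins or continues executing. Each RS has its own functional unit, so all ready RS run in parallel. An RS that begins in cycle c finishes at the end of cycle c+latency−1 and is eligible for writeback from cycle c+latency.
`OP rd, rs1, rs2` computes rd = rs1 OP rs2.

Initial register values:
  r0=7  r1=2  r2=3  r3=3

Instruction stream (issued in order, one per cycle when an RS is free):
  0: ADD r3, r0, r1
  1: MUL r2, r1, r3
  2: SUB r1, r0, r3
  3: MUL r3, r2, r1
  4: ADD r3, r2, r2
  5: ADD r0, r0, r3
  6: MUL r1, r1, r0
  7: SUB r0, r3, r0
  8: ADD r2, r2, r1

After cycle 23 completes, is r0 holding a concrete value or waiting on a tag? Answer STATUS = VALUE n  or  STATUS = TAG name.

STATUS = VALUE -7

cycle 1: issue ADD r3<-Add1 // r0:7,r1:2,r2:3,r3:Add1
cycle 2: issue MUL r2<-Mul1 // r0:7,r1:2,r2:Mul1,r3:Add1
cycle 3: issue SUB r1<-Add2 // r0:7,r1:Add2,r2:Mul1,r3:Add1
cycle 4: CDB Add1=9; issue MUL r3<-Mul2 // r0:7,r1:Add2,r2:Mul1,r3:Mul2
cycle 5: issue ADD r3<-Add1 // r0:7,r1:Add2,r2:Mul1,r3:Add1
cycle 6: issue ADD r0<-Add3 // r0:Add3,r1:Add2,r2:Mul1,r3:Add1
cycle 7: CDB Add2=-2; stall // r0:Add3,r1:-2,r2:Mul1,r3:Add1
cycle 8: stall // r0:Add3,r1:-2,r2:Mul1,r3:Add1
cycle 9: CDB Mul1=18; issue MUL r1<-Mul1 // r0:Add3,r1:Mul1,r2:18,r3:Add1
cycle 10: issue SUB r0<-Add2 // r0:Add2,r1:Mul1,r2:18,r3:Add1
cycle 11: stall // r0:Add2,r1:Mul1,r2:18,r3:Add1
cycle 12: CDB Add1=36; issue ADD r2<-Add1 // r0:Add2,r1:Mul1,r2:Add1,r3:36
cycle 13: - // r0:Add2,r1:Mul1,r2:Add1,r3:36
cycle 14: CDB Mul2=-36 // r0:Add2,r1:Mul1,r2:Add1,r3:36
cycle 15: CDB Add3=43 // r0:Add2,r1:Mul1,r2:Add1,r3:36
cycle 16: - // r0:Add2,r1:Mul1,r2:Add1,r3:36
cycle 17: - // r0:Add2,r1:Mul1,r2:Add1,r3:36
cycle 18: CDB Add2=-7 // r0:-7,r1:Mul1,r2:Add1,r3:36
cycle 19: - // r0:-7,r1:Mul1,r2:Add1,r3:36
cycle 20: CDB Mul1=-86 // r0:-7,r1:-86,r2:Add1,r3:36
cycle 21: - // r0:-7,r1:-86,r2:Add1,r3:36
cycle 22: - // r0:-7,r1:-86,r2:Add1,r3:36
cycle 23: CDB Add1=-68 // r0:-7,r1:-86,r2:-68,r3:36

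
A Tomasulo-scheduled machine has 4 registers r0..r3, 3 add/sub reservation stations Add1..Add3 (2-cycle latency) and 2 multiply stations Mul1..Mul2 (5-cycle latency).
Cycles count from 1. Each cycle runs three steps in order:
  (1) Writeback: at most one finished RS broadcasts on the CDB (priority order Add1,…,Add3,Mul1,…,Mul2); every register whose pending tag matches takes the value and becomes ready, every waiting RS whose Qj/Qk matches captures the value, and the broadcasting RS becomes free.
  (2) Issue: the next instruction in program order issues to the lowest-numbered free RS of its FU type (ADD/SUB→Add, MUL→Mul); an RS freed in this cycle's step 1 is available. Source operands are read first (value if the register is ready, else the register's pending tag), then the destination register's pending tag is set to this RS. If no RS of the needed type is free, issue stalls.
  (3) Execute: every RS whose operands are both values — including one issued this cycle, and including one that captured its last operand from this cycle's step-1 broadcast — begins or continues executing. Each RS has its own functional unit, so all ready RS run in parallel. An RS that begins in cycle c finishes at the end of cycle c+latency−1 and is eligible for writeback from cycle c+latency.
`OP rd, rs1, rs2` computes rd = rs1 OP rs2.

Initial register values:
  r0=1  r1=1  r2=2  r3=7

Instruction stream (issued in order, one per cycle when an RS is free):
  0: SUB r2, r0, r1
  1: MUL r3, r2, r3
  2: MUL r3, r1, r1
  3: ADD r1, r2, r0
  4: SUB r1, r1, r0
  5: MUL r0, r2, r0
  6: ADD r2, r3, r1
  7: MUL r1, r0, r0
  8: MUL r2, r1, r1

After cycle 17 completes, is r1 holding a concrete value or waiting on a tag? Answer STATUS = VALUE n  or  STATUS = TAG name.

c1: issue SUB r2<-Add1 | r0:1,r1:1,r2:Add1,r3:7
c2: issue MUL r3<-Mul1 | r0:1,r1:1,r2:Add1,r3:Mul1
c3: CDB Add1=0; issue MUL r3<-Mul2 | r0:1,r1:1,r2:0,r3:Mul2
c4: issue ADD r1<-Add1 | r0:1,r1:Add1,r2:0,r3:Mul2
c5: issue SUB r1<-Add2 | r0:1,r1:Add2,r2:0,r3:Mul2
c6: CDB Add1=1; stall | r0:1,r1:Add2,r2:0,r3:Mul2
c7: stall | r0:1,r1:Add2,r2:0,r3:Mul2
c8: CDB Add2=0; stall | r0:1,r1:0,r2:0,r3:Mul2
c9: CDB Mul1=0; issue MUL r0<-Mul1 | r0:Mul1,r1:0,r2:0,r3:Mul2
c10: CDB Mul2=1; issue ADD r2<-Add1 | r0:Mul1,r1:0,r2:Add1,r3:1
c11: issue MUL r1<-Mul2 | r0:Mul1,r1:Mul2,r2:Add1,r3:1
c12: CDB Add1=1; stall | r0:Mul1,r1:Mul2,r2:1,r3:1
c13: stall | r0:Mul1,r1:Mul2,r2:1,r3:1
c14: CDB Mul1=0; issue MUL r2<-Mul1 | r0:0,r1:Mul2,r2:Mul1,r3:1
c15: - | r0:0,r1:Mul2,r2:Mul1,r3:1
c16: - | r0:0,r1:Mul2,r2:Mul1,r3:1
c17: - | r0:0,r1:Mul2,r2:Mul1,r3:1

STATUS = TAG Mul2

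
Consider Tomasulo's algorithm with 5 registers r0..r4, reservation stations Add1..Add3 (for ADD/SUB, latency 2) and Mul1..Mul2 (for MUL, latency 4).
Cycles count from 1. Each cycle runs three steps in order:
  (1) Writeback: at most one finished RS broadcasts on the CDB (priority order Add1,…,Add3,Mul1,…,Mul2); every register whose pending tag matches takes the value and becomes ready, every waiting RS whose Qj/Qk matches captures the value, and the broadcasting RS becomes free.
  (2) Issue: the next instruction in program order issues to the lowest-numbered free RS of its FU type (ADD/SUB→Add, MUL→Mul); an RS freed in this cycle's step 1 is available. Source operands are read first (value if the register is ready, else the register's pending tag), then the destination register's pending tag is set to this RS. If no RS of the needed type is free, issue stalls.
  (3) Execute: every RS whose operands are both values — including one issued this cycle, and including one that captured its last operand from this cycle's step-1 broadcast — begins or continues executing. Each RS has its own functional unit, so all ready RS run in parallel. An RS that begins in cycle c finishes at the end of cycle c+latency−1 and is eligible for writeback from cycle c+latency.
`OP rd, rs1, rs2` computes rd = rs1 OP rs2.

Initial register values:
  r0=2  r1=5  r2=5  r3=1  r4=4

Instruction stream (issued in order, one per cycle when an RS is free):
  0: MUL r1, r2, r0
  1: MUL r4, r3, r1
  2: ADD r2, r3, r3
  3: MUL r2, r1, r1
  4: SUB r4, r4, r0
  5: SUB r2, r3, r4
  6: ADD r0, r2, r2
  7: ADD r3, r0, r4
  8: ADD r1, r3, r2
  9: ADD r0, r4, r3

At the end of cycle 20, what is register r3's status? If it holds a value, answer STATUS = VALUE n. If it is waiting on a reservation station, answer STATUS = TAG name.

  c1: issue MUL r1<-Mul1  regs: r0:2,r1:Mul1,r2:5,r3:1,r4:4
  c2: issue MUL r4<-Mul2  regs: r0:2,r1:Mul1,r2:5,r3:1,r4:Mul2
  c3: issue ADD r2<-Add1  regs: r0:2,r1:Mul1,r2:Add1,r3:1,r4:Mul2
  c4: stall  regs: r0:2,r1:Mul1,r2:Add1,r3:1,r4:Mul2
  c5: CDB Add1=2; stall  regs: r0:2,r1:Mul1,r2:2,r3:1,r4:Mul2
  c6: CDB Mul1=10; issue MUL r2<-Mul1  regs: r0:2,r1:10,r2:Mul1,r3:1,r4:Mul2
  c7: issue SUB r4<-Add1  regs: r0:2,r1:10,r2:Mul1,r3:1,r4:Add1
  c8: issue SUB r2<-Add2  regs: r0:2,r1:10,r2:Add2,r3:1,r4:Add1
  c9: issue ADD r0<-Add3  regs: r0:Add3,r1:10,r2:Add2,r3:1,r4:Add1
  c10: CDB Mul1=100; stall  regs: r0:Add3,r1:10,r2:Add2,r3:1,r4:Add1
  c11: CDB Mul2=10; stall  regs: r0:Add3,r1:10,r2:Add2,r3:1,r4:Add1
  c12: stall  regs: r0:Add3,r1:10,r2:Add2,r3:1,r4:Add1
  c13: CDB Add1=8; issue ADD r3<-Add1  regs: r0:Add3,r1:10,r2:Add2,r3:Add1,r4:8
  c14: stall  regs: r0:Add3,r1:10,r2:Add2,r3:Add1,r4:8
  c15: CDB Add2=-7; issue ADD r1<-Add2  regs: r0:Add3,r1:Add2,r2:-7,r3:Add1,r4:8
  c16: stall  regs: r0:Add3,r1:Add2,r2:-7,r3:Add1,r4:8
  c17: CDB Add3=-14; issue ADD r0<-Add3  regs: r0:Add3,r1:Add2,r2:-7,r3:Add1,r4:8
  c18: -  regs: r0:Add3,r1:Add2,r2:-7,r3:Add1,r4:8
  c19: CDB Add1=-6  regs: r0:Add3,r1:Add2,r2:-7,r3:-6,r4:8
  c20: -  regs: r0:Add3,r1:Add2,r2:-7,r3:-6,r4:8

STATUS = VALUE -6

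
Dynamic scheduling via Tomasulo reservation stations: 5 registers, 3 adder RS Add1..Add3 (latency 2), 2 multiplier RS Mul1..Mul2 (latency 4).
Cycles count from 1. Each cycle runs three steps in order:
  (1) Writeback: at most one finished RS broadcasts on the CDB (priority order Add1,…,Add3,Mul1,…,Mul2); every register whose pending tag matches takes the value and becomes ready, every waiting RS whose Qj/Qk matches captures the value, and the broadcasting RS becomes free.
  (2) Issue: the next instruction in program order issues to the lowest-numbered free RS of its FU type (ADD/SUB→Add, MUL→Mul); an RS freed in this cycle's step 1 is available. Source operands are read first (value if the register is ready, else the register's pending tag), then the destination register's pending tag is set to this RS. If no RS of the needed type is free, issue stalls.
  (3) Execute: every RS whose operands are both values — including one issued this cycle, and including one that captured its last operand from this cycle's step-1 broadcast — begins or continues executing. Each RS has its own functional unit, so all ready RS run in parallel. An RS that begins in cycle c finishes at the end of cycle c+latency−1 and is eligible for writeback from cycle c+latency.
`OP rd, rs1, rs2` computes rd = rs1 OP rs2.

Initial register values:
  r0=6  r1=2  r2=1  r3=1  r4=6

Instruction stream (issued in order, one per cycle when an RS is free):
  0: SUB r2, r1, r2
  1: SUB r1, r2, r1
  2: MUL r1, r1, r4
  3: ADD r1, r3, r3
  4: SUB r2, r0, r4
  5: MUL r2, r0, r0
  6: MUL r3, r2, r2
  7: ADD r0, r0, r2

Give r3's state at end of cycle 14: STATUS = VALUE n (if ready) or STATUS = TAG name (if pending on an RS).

  c1: issue SUB r2<-Add1  regs: r0:6,r1:2,r2:Add1,r3:1,r4:6
  c2: issue SUB r1<-Add2  regs: r0:6,r1:Add2,r2:Add1,r3:1,r4:6
  c3: CDB Add1=1; issue MUL r1<-Mul1  regs: r0:6,r1:Mul1,r2:1,r3:1,r4:6
  c4: issue ADD r1<-Add1  regs: r0:6,r1:Add1,r2:1,r3:1,r4:6
  c5: CDB Add2=-1; issue SUB r2<-Add2  regs: r0:6,r1:Add1,r2:Add2,r3:1,r4:6
  c6: CDB Add1=2; issue MUL r2<-Mul2  regs: r0:6,r1:2,r2:Mul2,r3:1,r4:6
  c7: CDB Add2=0; stall  regs: r0:6,r1:2,r2:Mul2,r3:1,r4:6
  c8: stall  regs: r0:6,r1:2,r2:Mul2,r3:1,r4:6
  c9: CDB Mul1=-6; issue MUL r3<-Mul1  regs: r0:6,r1:2,r2:Mul2,r3:Mul1,r4:6
  c10: CDB Mul2=36; issue ADD r0<-Add1  regs: r0:Add1,r1:2,r2:36,r3:Mul1,r4:6
  c11: -  regs: r0:Add1,r1:2,r2:36,r3:Mul1,r4:6
  c12: CDB Add1=42  regs: r0:42,r1:2,r2:36,r3:Mul1,r4:6
  c13: -  regs: r0:42,r1:2,r2:36,r3:Mul1,r4:6
  c14: CDB Mul1=1296  regs: r0:42,r1:2,r2:36,r3:1296,r4:6

STATUS = VALUE 1296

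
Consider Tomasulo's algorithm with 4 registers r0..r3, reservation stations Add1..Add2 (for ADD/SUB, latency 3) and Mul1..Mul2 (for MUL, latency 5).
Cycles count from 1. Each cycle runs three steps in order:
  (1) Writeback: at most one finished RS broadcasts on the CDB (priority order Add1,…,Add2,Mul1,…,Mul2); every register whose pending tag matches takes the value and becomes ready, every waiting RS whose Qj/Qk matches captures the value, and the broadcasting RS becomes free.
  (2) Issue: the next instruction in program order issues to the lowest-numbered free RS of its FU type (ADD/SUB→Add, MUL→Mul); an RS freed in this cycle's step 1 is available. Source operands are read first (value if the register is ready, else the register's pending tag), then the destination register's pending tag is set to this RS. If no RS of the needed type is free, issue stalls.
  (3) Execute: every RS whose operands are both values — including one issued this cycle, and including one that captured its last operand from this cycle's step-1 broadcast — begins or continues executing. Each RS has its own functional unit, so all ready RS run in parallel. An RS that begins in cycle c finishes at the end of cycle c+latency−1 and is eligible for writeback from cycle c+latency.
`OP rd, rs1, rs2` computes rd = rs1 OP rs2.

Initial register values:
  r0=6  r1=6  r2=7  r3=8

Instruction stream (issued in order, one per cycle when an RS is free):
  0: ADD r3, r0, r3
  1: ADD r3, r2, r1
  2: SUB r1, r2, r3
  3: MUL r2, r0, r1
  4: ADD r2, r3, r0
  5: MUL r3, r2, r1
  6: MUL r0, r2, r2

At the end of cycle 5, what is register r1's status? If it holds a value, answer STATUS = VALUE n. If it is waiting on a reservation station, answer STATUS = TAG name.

STATUS = TAG Add1

c1: issue ADD r3<-Add1 | r0:6,r1:6,r2:7,r3:Add1
c2: issue ADD r3<-Add2 | r0:6,r1:6,r2:7,r3:Add2
c3: stall | r0:6,r1:6,r2:7,r3:Add2
c4: CDB Add1=14; issue SUB r1<-Add1 | r0:6,r1:Add1,r2:7,r3:Add2
c5: CDB Add2=13; issue MUL r2<-Mul1 | r0:6,r1:Add1,r2:Mul1,r3:13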